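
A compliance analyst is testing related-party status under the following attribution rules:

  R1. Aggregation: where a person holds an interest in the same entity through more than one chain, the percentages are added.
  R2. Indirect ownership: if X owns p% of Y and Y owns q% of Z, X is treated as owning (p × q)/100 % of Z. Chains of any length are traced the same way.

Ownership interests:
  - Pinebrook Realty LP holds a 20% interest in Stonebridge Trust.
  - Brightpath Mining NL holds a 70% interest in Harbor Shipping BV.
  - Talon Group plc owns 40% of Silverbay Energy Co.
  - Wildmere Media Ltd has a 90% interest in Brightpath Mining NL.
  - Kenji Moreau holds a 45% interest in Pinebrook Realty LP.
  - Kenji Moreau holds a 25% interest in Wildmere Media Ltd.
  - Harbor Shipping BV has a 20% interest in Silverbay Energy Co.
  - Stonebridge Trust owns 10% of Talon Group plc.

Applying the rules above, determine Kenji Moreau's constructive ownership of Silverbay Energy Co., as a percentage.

3.51%

Chain via Wildmere Media Ltd → Brightpath Mining NL → Harbor Shipping BV (R2): 25% × 90% × 70% × 20% = 3.15% of Silverbay Energy Co.
Chain via Pinebrook Realty LP → Stonebridge Trust → Talon Group plc (R2): 45% × 20% × 10% × 40% = 0.36% of Silverbay Energy Co.
Aggregating (R1): 3.15% + 0.36% = 3.51%.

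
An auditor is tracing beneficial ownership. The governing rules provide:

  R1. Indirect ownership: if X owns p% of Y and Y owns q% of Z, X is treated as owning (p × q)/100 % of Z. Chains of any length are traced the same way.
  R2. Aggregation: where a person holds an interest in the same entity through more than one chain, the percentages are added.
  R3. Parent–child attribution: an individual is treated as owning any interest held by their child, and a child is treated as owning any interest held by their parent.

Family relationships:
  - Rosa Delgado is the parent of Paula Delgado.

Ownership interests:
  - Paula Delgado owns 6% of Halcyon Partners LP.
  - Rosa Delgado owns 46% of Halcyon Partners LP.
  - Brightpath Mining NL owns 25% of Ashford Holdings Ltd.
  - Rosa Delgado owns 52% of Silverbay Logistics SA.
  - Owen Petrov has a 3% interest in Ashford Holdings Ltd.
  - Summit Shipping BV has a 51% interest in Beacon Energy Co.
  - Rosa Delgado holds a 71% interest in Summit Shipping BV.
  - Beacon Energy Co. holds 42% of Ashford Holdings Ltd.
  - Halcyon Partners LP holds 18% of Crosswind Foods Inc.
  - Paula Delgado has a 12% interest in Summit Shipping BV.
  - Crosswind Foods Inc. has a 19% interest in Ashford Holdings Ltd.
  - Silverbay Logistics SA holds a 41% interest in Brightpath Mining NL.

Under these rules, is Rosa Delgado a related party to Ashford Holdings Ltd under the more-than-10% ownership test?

Yes

By parent–child attribution (R3), Rosa Delgado is treated as also owning Paula Delgado's interest in Halcyon Partners LP, giving 46% + 6% = 52%.
By parent–child attribution (R3), Rosa Delgado is treated as also owning Paula Delgado's interest in Summit Shipping BV, giving 71% + 12% = 83%.
Chain via Halcyon Partners LP → Crosswind Foods Inc. (R1): 52% × 18% × 19% = 1.7784% of Ashford Holdings Ltd.
Chain via Silverbay Logistics SA → Brightpath Mining NL (R1): 52% × 41% × 25% = 5.33% of Ashford Holdings Ltd.
Chain via Summit Shipping BV → Beacon Energy Co. (R1): 83% × 51% × 42% = 17.7786% of Ashford Holdings Ltd.
Aggregating (R2): 1.7784% + 5.33% + 17.7786% = 24.887%.
24.887% exceeds the 10% threshold, so Rosa is a related party to Ashford Holdings Ltd.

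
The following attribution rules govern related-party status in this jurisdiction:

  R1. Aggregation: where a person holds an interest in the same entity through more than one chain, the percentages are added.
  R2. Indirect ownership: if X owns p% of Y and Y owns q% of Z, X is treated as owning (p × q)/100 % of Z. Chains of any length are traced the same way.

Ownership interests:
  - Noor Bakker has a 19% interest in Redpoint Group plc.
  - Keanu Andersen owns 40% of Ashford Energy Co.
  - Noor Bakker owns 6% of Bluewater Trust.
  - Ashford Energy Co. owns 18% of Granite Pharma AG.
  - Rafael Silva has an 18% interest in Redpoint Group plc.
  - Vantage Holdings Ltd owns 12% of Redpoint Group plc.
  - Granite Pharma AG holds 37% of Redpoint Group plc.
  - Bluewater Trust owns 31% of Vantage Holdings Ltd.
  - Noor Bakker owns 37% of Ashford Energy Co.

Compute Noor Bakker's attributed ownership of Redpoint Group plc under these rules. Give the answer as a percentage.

Chain via Bluewater Trust → Vantage Holdings Ltd (R2): 6% × 31% × 12% = 0.2232% of Redpoint Group plc.
Chain via Ashford Energy Co. → Granite Pharma AG (R2): 37% × 18% × 37% = 2.4642% of Redpoint Group plc.
Direct interest in Redpoint Group plc: 19%.
Aggregating (R1): 0.2232% + 2.4642% + 19% = 21.6874%.

21.6874%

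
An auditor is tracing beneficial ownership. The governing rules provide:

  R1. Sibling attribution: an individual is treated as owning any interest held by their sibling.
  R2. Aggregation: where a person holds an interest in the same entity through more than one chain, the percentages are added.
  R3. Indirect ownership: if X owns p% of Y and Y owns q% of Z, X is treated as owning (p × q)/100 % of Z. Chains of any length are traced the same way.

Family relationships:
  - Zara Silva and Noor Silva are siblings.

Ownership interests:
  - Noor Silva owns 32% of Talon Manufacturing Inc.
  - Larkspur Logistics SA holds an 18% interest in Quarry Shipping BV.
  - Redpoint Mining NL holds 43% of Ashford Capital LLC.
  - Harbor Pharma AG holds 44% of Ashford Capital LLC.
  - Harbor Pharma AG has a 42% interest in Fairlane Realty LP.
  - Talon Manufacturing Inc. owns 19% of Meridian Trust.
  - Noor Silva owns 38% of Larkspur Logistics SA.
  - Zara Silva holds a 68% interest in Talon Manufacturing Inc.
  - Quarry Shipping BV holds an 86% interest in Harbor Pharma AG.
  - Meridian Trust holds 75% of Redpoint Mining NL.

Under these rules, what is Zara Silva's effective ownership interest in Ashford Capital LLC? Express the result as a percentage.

8.715756%

By sibling attribution (R1), Zara Silva is treated as also owning Noor Silva's interest in Talon Manufacturing Inc, giving 68% + 32% = 100%.
By sibling attribution (R1), Zara Silva is treated as owning Noor Silva's 38% interest in Larkspur Logistics SA.
Chain via Talon Manufacturing Inc. → Meridian Trust → Redpoint Mining NL (R3): 100% × 19% × 75% × 43% = 6.1275% of Ashford Capital LLC.
Chain via Larkspur Logistics SA → Quarry Shipping BV → Harbor Pharma AG (R3): 38% × 18% × 86% × 44% = 2.588256% of Ashford Capital LLC.
Aggregating (R2): 6.1275% + 2.588256% = 8.715756%.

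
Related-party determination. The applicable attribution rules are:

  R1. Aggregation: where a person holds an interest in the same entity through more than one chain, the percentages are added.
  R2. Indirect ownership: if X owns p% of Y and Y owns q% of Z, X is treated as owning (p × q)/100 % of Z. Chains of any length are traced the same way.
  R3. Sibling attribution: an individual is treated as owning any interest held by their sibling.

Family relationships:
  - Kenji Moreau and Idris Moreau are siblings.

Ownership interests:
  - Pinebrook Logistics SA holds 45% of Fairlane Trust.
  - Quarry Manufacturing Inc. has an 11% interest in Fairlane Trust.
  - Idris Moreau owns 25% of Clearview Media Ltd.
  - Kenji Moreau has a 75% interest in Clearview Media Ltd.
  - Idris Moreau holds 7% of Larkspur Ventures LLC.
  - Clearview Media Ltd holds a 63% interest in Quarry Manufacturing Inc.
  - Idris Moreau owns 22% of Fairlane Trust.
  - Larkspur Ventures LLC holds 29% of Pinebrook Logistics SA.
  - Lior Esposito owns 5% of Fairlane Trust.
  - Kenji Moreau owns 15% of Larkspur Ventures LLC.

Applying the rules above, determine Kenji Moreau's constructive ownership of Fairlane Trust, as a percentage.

By sibling attribution (R3), Kenji Moreau is treated as also owning Idris Moreau's interest in Larkspur Ventures LLC, giving 15% + 7% = 22%.
By sibling attribution (R3), Kenji Moreau is treated as also owning Idris Moreau's interest in Clearview Media Ltd, giving 75% + 25% = 100%.
By sibling attribution (R3), Kenji Moreau is treated as owning Idris Moreau's 22% interest in Fairlane Trust.
Chain via Larkspur Ventures LLC → Pinebrook Logistics SA (R2): 22% × 29% × 45% = 2.871% of Fairlane Trust.
Chain via Clearview Media Ltd → Quarry Manufacturing Inc. (R2): 100% × 63% × 11% = 6.93% of Fairlane Trust.
Direct interest in Fairlane Trust: 22%.
Aggregating (R1): 2.871% + 6.93% + 22% = 31.801%.

31.801%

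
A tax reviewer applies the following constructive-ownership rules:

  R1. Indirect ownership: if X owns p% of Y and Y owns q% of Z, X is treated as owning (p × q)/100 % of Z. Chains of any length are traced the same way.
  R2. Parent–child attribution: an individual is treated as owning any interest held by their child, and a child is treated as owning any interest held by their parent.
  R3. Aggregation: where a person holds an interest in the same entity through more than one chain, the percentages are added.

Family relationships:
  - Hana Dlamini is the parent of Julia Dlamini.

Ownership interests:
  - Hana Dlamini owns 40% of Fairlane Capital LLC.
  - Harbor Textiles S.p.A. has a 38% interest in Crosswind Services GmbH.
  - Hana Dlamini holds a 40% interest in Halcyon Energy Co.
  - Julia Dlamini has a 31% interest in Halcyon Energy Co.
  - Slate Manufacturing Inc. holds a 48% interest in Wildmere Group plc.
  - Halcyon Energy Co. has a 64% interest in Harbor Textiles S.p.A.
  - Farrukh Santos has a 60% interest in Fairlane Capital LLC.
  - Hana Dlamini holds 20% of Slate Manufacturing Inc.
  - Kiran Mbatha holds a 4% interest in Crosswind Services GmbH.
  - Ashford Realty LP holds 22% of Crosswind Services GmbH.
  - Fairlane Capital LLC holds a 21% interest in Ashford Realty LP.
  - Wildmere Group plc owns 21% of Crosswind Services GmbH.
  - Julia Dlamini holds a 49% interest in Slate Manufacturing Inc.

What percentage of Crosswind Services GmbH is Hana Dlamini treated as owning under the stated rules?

26.0704%

By parent–child attribution (R2), Hana Dlamini is treated as also owning Julia Dlamini's interest in Slate Manufacturing Inc, giving 20% + 49% = 69%.
By parent–child attribution (R2), Hana Dlamini is treated as also owning Julia Dlamini's interest in Halcyon Energy Co, giving 40% + 31% = 71%.
Chain via Fairlane Capital LLC → Ashford Realty LP (R1): 40% × 21% × 22% = 1.848% of Crosswind Services GmbH.
Chain via Slate Manufacturing Inc. → Wildmere Group plc (R1): 69% × 48% × 21% = 6.9552% of Crosswind Services GmbH.
Chain via Halcyon Energy Co. → Harbor Textiles S.p.A. (R1): 71% × 64% × 38% = 17.2672% of Crosswind Services GmbH.
Aggregating (R3): 1.848% + 6.9552% + 17.2672% = 26.0704%.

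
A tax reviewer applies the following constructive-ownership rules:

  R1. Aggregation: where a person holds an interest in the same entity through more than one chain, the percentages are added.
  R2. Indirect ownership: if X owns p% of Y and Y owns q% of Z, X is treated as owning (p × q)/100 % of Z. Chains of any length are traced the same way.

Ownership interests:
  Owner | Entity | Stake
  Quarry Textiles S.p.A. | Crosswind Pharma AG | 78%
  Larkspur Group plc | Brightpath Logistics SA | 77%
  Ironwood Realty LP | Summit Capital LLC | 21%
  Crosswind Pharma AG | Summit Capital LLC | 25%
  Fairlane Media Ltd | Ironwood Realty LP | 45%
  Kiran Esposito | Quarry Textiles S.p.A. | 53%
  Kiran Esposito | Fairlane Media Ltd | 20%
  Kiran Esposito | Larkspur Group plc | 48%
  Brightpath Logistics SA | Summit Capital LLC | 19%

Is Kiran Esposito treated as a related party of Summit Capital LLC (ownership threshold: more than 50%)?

Chain via Quarry Textiles S.p.A. → Crosswind Pharma AG (R2): 53% × 78% × 25% = 10.335% of Summit Capital LLC.
Chain via Larkspur Group plc → Brightpath Logistics SA (R2): 48% × 77% × 19% = 7.0224% of Summit Capital LLC.
Chain via Fairlane Media Ltd → Ironwood Realty LP (R2): 20% × 45% × 21% = 1.89% of Summit Capital LLC.
Aggregating (R1): 10.335% + 7.0224% + 1.89% = 19.2474%.
19.2474% does not exceed the 50% threshold, so Kiran is not a related party to Summit Capital LLC.

No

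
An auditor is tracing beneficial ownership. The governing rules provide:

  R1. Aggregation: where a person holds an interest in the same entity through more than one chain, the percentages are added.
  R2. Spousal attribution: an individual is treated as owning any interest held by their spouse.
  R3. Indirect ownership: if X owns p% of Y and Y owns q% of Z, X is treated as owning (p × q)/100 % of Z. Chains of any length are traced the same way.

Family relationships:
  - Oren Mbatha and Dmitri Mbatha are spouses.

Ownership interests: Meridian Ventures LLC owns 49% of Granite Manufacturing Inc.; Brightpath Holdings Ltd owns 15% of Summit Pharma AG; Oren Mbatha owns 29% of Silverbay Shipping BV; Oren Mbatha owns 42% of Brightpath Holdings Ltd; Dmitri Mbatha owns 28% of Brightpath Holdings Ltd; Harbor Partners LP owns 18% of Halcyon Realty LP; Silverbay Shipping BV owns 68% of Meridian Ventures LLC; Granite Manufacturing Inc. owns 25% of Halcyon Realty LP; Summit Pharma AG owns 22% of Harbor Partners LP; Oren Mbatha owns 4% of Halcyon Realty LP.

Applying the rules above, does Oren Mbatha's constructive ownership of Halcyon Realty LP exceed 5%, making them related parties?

Yes

By spousal attribution (R2), Oren Mbatha is treated as also owning Dmitri Mbatha's interest in Brightpath Holdings Ltd, giving 42% + 28% = 70%.
Chain via Brightpath Holdings Ltd → Summit Pharma AG → Harbor Partners LP (R3): 70% × 15% × 22% × 18% = 0.4158% of Halcyon Realty LP.
Chain via Silverbay Shipping BV → Meridian Ventures LLC → Granite Manufacturing Inc. (R3): 29% × 68% × 49% × 25% = 2.4157% of Halcyon Realty LP.
Direct interest in Halcyon Realty LP: 4%.
Aggregating (R1): 0.4158% + 2.4157% + 4% = 6.8315%.
6.8315% exceeds the 5% threshold, so Oren is a related party to Halcyon Realty LP.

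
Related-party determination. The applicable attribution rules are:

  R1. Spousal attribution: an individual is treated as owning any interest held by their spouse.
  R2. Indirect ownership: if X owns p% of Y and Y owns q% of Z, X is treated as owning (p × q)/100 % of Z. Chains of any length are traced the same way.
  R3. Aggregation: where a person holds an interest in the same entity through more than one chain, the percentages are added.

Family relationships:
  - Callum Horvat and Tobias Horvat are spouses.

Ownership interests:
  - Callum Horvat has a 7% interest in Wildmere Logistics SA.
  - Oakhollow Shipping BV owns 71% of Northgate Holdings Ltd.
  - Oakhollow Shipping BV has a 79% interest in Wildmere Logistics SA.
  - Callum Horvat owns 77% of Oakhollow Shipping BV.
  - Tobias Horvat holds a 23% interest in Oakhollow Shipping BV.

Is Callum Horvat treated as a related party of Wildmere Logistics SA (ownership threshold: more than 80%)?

By spousal attribution (R1), Callum Horvat is treated as also owning Tobias Horvat's interest in Oakhollow Shipping BV, giving 77% + 23% = 100%.
Chain via Oakhollow Shipping BV (R2): 100% × 79% = 79% of Wildmere Logistics SA.
Direct interest in Wildmere Logistics SA: 7%.
Aggregating (R3): 79% + 7% = 86%.
86% exceeds the 80% threshold, so Callum is a related party to Wildmere Logistics SA.

Yes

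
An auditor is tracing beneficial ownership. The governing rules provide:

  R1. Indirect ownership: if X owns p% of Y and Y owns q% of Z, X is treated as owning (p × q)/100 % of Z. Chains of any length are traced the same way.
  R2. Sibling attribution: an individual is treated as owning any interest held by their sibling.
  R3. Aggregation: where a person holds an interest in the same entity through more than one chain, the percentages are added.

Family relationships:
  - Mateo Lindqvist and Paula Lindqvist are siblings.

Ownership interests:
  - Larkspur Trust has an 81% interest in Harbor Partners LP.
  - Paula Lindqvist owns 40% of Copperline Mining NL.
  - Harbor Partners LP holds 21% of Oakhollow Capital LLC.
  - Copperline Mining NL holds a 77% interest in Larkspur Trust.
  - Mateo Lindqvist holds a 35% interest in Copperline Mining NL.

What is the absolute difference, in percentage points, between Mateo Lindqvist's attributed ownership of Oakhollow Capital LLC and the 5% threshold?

4.823275

By sibling attribution (R2), Mateo Lindqvist is treated as also owning Paula Lindqvist's interest in Copperline Mining NL, giving 35% + 40% = 75%.
Chain via Copperline Mining NL → Larkspur Trust → Harbor Partners LP (R1): 75% × 77% × 81% × 21% = 9.823275% of Oakhollow Capital LLC.
9.823275% exceeds the 5% threshold by 4.823275 percentage points.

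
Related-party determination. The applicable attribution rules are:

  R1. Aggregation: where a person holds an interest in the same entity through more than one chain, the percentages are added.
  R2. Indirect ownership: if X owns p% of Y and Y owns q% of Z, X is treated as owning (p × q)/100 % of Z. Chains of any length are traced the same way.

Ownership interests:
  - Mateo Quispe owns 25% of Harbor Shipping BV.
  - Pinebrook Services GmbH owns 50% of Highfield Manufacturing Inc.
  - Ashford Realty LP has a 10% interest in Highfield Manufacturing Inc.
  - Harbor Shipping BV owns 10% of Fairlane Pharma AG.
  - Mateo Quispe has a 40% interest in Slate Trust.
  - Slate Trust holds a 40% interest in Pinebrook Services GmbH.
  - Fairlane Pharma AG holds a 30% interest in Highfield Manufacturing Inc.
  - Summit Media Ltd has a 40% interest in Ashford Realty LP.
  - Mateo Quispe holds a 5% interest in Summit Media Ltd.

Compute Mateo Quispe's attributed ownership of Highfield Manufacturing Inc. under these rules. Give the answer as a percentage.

8.95%

Chain via Summit Media Ltd → Ashford Realty LP (R2): 5% × 40% × 10% = 0.2% of Highfield Manufacturing Inc.
Chain via Harbor Shipping BV → Fairlane Pharma AG (R2): 25% × 10% × 30% = 0.75% of Highfield Manufacturing Inc.
Chain via Slate Trust → Pinebrook Services GmbH (R2): 40% × 40% × 50% = 8% of Highfield Manufacturing Inc.
Aggregating (R1): 0.2% + 0.75% + 8% = 8.95%.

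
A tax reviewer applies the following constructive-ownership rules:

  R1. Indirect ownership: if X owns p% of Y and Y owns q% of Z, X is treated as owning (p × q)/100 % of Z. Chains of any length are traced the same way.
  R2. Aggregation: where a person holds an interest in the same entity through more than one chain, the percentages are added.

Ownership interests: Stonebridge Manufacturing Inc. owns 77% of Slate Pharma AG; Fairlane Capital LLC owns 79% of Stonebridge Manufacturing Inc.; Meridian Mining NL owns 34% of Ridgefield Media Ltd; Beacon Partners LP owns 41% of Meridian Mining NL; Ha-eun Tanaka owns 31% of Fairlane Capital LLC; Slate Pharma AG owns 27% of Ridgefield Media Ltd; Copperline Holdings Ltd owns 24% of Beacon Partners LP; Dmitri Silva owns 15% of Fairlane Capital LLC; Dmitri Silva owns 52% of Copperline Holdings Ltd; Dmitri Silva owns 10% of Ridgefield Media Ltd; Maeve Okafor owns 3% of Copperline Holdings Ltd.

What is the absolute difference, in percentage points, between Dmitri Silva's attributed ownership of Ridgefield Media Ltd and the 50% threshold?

35.796673

Chain via Copperline Holdings Ltd → Beacon Partners LP → Meridian Mining NL (R1): 52% × 24% × 41% × 34% = 1.739712% of Ridgefield Media Ltd.
Chain via Fairlane Capital LLC → Stonebridge Manufacturing Inc. → Slate Pharma AG (R1): 15% × 79% × 77% × 27% = 2.463615% of Ridgefield Media Ltd.
Direct interest in Ridgefield Media Ltd: 10%.
Aggregating (R2): 1.739712% + 2.463615% + 10% = 14.203327%.
14.203327% falls short of the 50% threshold by 35.796673 percentage points.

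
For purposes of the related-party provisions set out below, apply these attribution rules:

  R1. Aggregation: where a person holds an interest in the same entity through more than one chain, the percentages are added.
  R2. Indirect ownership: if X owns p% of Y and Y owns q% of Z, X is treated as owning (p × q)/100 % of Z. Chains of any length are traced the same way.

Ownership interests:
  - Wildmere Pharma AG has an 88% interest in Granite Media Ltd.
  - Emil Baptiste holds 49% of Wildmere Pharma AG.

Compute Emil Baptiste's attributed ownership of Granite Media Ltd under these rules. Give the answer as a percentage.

Chain via Wildmere Pharma AG (R2): 49% × 88% = 43.12% of Granite Media Ltd.

43.12%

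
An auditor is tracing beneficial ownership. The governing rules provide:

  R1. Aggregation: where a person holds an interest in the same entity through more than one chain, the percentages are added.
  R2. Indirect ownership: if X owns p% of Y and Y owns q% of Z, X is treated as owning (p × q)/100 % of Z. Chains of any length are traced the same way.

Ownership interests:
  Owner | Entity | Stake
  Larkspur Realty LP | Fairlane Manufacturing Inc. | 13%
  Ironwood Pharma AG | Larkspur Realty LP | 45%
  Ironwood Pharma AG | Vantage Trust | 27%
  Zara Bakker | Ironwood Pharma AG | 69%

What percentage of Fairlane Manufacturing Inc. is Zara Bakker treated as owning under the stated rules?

4.0365%

Chain via Ironwood Pharma AG → Larkspur Realty LP (R2): 69% × 45% × 13% = 4.0365% of Fairlane Manufacturing Inc.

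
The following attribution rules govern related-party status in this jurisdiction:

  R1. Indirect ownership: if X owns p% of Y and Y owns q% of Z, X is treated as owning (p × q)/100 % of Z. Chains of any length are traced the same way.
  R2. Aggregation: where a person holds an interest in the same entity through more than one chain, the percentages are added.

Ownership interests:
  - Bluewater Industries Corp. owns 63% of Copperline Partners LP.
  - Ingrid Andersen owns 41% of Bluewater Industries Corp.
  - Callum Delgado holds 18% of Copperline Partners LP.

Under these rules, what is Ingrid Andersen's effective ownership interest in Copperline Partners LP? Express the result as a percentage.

25.83%

Chain via Bluewater Industries Corp. (R1): 41% × 63% = 25.83% of Copperline Partners LP.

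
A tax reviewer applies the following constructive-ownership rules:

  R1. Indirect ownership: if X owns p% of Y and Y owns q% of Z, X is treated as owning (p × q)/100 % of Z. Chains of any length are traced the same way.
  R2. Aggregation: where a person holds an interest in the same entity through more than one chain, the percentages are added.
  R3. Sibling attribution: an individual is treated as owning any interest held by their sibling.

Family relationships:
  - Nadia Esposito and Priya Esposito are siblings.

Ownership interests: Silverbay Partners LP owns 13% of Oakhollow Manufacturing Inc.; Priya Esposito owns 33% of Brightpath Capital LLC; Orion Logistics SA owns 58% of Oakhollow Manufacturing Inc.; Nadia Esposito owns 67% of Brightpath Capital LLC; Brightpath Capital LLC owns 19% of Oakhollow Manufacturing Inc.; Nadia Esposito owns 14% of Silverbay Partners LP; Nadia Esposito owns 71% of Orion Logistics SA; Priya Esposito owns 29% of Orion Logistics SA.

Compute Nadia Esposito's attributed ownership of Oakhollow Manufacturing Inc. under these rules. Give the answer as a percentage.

By sibling attribution (R3), Nadia Esposito is treated as also owning Priya Esposito's interest in Brightpath Capital LLC, giving 67% + 33% = 100%.
By sibling attribution (R3), Nadia Esposito is treated as also owning Priya Esposito's interest in Orion Logistics SA, giving 71% + 29% = 100%.
Chain via Silverbay Partners LP (R1): 14% × 13% = 1.82% of Oakhollow Manufacturing Inc.
Chain via Brightpath Capital LLC (R1): 100% × 19% = 19% of Oakhollow Manufacturing Inc.
Chain via Orion Logistics SA (R1): 100% × 58% = 58% of Oakhollow Manufacturing Inc.
Aggregating (R2): 1.82% + 19% + 58% = 78.82%.

78.82%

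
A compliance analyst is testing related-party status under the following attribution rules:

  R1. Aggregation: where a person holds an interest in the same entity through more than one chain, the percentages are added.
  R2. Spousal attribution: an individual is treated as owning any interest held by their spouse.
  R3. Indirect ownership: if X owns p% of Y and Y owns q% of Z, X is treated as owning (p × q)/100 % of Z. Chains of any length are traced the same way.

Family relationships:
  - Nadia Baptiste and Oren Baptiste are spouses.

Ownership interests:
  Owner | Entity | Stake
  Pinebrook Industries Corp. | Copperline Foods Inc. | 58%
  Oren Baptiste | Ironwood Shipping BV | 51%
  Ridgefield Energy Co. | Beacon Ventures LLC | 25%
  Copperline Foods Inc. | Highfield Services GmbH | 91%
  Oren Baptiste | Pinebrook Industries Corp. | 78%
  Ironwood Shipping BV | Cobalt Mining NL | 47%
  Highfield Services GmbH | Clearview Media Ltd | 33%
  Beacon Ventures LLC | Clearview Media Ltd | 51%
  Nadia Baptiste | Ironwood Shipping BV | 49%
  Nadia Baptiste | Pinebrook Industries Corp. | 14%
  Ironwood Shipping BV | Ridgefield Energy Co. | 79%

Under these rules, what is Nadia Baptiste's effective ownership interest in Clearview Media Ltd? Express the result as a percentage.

By spousal attribution (R2), Nadia Baptiste is treated as also owning Oren Baptiste's interest in Ironwood Shipping BV, giving 49% + 51% = 100%.
By spousal attribution (R2), Nadia Baptiste is treated as also owning Oren Baptiste's interest in Pinebrook Industries Corp, giving 14% + 78% = 92%.
Chain via Ironwood Shipping BV → Ridgefield Energy Co. → Beacon Ventures LLC (R3): 100% × 79% × 25% × 51% = 10.0725% of Clearview Media Ltd.
Chain via Pinebrook Industries Corp. → Copperline Foods Inc. → Highfield Services GmbH (R3): 92% × 58% × 91% × 33% = 16.024008% of Clearview Media Ltd.
Aggregating (R1): 10.0725% + 16.024008% = 26.096508%.

26.096508%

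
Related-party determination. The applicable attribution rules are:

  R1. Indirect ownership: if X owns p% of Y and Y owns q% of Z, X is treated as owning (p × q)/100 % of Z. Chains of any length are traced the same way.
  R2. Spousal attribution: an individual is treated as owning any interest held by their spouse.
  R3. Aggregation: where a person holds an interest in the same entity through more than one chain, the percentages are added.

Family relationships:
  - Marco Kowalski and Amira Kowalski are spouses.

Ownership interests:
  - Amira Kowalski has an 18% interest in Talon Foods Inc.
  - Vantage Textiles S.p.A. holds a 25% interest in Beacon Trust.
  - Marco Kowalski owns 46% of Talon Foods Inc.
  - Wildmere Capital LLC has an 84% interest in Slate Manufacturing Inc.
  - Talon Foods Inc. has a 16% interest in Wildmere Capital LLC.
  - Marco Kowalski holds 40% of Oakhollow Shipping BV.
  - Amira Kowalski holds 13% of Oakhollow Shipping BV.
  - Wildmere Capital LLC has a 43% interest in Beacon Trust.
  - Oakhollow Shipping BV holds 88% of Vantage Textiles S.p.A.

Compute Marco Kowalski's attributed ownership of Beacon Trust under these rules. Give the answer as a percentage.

By spousal attribution (R2), Marco Kowalski is treated as also owning Amira Kowalski's interest in Talon Foods Inc, giving 46% + 18% = 64%.
By spousal attribution (R2), Marco Kowalski is treated as also owning Amira Kowalski's interest in Oakhollow Shipping BV, giving 40% + 13% = 53%.
Chain via Talon Foods Inc. → Wildmere Capital LLC (R1): 64% × 16% × 43% = 4.4032% of Beacon Trust.
Chain via Oakhollow Shipping BV → Vantage Textiles S.p.A. (R1): 53% × 88% × 25% = 11.66% of Beacon Trust.
Aggregating (R3): 4.4032% + 11.66% = 16.0632%.

16.0632%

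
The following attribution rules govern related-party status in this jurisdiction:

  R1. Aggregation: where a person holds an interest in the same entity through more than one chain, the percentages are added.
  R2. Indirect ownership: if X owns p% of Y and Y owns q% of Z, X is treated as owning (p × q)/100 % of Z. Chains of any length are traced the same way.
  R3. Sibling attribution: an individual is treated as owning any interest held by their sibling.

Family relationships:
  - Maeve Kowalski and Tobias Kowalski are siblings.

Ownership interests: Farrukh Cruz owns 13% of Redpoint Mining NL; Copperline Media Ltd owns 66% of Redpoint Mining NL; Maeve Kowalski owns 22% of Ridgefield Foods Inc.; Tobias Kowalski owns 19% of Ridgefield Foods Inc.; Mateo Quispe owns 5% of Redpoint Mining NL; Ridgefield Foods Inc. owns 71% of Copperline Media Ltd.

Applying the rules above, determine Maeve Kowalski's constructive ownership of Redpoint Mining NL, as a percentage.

19.2126%

By sibling attribution (R3), Maeve Kowalski is treated as also owning Tobias Kowalski's interest in Ridgefield Foods Inc, giving 22% + 19% = 41%.
Chain via Ridgefield Foods Inc. → Copperline Media Ltd (R2): 41% × 71% × 66% = 19.2126% of Redpoint Mining NL.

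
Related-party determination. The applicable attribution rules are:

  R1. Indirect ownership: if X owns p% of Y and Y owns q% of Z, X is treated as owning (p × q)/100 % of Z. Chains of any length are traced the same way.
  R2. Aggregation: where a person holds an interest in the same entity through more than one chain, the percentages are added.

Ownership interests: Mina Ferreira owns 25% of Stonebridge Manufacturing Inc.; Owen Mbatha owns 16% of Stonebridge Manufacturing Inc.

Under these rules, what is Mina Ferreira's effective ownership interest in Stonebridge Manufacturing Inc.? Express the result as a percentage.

Direct interest in Stonebridge Manufacturing Inc: 25%.

25%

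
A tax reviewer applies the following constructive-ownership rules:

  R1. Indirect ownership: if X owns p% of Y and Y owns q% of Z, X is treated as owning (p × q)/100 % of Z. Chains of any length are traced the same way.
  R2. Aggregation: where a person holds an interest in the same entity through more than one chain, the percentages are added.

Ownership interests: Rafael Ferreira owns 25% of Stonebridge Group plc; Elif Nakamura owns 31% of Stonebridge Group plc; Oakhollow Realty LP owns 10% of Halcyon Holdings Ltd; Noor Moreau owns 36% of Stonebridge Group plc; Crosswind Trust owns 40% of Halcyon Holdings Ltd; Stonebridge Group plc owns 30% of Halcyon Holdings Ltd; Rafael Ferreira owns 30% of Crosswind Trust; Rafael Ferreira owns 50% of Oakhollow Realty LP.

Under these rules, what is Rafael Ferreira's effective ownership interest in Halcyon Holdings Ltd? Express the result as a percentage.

Chain via Crosswind Trust (R1): 30% × 40% = 12% of Halcyon Holdings Ltd.
Chain via Stonebridge Group plc (R1): 25% × 30% = 7.5% of Halcyon Holdings Ltd.
Chain via Oakhollow Realty LP (R1): 50% × 10% = 5% of Halcyon Holdings Ltd.
Aggregating (R2): 12% + 7.5% + 5% = 24.5%.

24.5%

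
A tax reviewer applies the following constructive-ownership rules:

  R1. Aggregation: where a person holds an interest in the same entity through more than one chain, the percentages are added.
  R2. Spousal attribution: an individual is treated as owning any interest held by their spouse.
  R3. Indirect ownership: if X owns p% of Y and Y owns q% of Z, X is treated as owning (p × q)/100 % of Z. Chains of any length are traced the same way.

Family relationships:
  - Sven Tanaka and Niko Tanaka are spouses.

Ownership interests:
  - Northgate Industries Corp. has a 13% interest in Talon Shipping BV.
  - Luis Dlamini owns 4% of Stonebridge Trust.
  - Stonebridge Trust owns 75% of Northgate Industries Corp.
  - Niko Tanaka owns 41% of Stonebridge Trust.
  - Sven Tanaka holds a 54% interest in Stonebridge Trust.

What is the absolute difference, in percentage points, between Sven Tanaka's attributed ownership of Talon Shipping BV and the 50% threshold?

By spousal attribution (R2), Sven Tanaka is treated as also owning Niko Tanaka's interest in Stonebridge Trust, giving 54% + 41% = 95%.
Chain via Stonebridge Trust → Northgate Industries Corp. (R3): 95% × 75% × 13% = 9.2625% of Talon Shipping BV.
9.2625% falls short of the 50% threshold by 40.7375 percentage points.

40.7375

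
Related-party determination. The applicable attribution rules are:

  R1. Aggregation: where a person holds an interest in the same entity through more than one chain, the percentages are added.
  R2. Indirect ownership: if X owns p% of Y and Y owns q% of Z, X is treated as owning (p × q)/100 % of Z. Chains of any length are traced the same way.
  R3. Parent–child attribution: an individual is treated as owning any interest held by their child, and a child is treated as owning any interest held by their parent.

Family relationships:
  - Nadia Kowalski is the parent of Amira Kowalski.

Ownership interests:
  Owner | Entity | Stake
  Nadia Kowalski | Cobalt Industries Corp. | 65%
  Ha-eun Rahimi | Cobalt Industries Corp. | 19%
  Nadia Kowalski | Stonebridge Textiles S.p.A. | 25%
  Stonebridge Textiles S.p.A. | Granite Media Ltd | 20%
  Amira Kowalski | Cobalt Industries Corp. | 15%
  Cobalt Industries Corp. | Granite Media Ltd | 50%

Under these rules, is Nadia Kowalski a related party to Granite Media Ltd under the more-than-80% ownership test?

No

By parent–child attribution (R3), Nadia Kowalski is treated as also owning Amira Kowalski's interest in Cobalt Industries Corp, giving 65% + 15% = 80%.
Chain via Cobalt Industries Corp. (R2): 80% × 50% = 40% of Granite Media Ltd.
Chain via Stonebridge Textiles S.p.A. (R2): 25% × 20% = 5% of Granite Media Ltd.
Aggregating (R1): 40% + 5% = 45%.
45% does not exceed the 80% threshold, so Nadia is not a related party to Granite Media Ltd.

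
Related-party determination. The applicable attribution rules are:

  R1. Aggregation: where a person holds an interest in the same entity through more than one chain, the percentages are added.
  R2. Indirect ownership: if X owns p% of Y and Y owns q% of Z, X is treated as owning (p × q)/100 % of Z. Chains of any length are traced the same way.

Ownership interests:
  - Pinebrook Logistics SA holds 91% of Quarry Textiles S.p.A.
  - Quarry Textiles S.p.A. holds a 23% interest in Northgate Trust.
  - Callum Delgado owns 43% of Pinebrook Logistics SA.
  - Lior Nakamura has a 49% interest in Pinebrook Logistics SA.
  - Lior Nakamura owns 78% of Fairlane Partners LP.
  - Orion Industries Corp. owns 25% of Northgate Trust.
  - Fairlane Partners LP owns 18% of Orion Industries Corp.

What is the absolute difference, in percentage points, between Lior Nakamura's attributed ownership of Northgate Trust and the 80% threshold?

Chain via Pinebrook Logistics SA → Quarry Textiles S.p.A. (R2): 49% × 91% × 23% = 10.2557% of Northgate Trust.
Chain via Fairlane Partners LP → Orion Industries Corp. (R2): 78% × 18% × 25% = 3.51% of Northgate Trust.
Aggregating (R1): 10.2557% + 3.51% = 13.7657%.
13.7657% falls short of the 80% threshold by 66.2343 percentage points.

66.2343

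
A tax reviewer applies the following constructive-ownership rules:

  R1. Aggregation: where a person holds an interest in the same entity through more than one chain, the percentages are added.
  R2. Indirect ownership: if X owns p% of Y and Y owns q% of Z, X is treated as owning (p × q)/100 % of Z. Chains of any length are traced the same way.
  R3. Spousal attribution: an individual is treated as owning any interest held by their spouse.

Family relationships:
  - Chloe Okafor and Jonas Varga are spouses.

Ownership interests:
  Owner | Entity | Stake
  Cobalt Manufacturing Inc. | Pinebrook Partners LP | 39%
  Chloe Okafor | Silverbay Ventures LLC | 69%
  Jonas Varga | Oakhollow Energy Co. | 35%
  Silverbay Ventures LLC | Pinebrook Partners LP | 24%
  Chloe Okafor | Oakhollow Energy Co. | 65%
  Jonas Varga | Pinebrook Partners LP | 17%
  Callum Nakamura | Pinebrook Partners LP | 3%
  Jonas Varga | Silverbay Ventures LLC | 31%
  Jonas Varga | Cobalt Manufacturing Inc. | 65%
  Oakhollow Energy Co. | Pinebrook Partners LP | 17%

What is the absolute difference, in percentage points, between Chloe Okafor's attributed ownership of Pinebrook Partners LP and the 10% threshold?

By spousal attribution (R3), Chloe Okafor is treated as also owning Jonas Varga's interest in Oakhollow Energy Co, giving 65% + 35% = 100%.
By spousal attribution (R3), Chloe Okafor is treated as also owning Jonas Varga's interest in Silverbay Ventures LLC, giving 69% + 31% = 100%.
By spousal attribution (R3), Chloe Okafor is treated as owning Jonas Varga's 65% interest in Cobalt Manufacturing Inc.
By spousal attribution (R3), Chloe Okafor is treated as owning Jonas Varga's 17% interest in Pinebrook Partners LP.
Chain via Oakhollow Energy Co. (R2): 100% × 17% = 17% of Pinebrook Partners LP.
Chain via Silverbay Ventures LLC (R2): 100% × 24% = 24% of Pinebrook Partners LP.
Chain via Cobalt Manufacturing Inc. (R2): 65% × 39% = 25.35% of Pinebrook Partners LP.
Direct interest in Pinebrook Partners LP: 17%.
Aggregating (R1): 17% + 24% + 25.35% + 17% = 83.35%.
83.35% exceeds the 10% threshold by 73.35 percentage points.

73.35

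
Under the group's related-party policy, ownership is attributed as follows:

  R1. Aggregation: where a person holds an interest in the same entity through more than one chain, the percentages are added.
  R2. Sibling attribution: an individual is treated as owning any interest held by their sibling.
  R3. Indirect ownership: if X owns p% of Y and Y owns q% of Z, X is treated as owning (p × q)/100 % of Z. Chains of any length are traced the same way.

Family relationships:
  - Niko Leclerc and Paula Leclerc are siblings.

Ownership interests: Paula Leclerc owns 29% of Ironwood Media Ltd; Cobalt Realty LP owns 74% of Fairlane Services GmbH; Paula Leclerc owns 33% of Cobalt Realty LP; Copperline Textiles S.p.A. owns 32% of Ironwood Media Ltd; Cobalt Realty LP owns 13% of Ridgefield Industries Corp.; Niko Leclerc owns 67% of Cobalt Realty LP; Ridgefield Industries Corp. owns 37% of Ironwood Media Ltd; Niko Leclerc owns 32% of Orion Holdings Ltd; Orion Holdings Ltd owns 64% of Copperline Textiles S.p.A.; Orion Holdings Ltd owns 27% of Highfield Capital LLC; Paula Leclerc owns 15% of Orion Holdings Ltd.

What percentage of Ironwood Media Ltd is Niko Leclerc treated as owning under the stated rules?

By sibling attribution (R2), Niko Leclerc is treated as also owning Paula Leclerc's interest in Orion Holdings Ltd, giving 32% + 15% = 47%.
By sibling attribution (R2), Niko Leclerc is treated as also owning Paula Leclerc's interest in Cobalt Realty LP, giving 67% + 33% = 100%.
By sibling attribution (R2), Niko Leclerc is treated as owning Paula Leclerc's 29% interest in Ironwood Media Ltd.
Chain via Orion Holdings Ltd → Copperline Textiles S.p.A. (R3): 47% × 64% × 32% = 9.6256% of Ironwood Media Ltd.
Chain via Cobalt Realty LP → Ridgefield Industries Corp. (R3): 100% × 13% × 37% = 4.81% of Ironwood Media Ltd.
Direct interest in Ironwood Media Ltd: 29%.
Aggregating (R1): 9.6256% + 4.81% + 29% = 43.4356%.

43.4356%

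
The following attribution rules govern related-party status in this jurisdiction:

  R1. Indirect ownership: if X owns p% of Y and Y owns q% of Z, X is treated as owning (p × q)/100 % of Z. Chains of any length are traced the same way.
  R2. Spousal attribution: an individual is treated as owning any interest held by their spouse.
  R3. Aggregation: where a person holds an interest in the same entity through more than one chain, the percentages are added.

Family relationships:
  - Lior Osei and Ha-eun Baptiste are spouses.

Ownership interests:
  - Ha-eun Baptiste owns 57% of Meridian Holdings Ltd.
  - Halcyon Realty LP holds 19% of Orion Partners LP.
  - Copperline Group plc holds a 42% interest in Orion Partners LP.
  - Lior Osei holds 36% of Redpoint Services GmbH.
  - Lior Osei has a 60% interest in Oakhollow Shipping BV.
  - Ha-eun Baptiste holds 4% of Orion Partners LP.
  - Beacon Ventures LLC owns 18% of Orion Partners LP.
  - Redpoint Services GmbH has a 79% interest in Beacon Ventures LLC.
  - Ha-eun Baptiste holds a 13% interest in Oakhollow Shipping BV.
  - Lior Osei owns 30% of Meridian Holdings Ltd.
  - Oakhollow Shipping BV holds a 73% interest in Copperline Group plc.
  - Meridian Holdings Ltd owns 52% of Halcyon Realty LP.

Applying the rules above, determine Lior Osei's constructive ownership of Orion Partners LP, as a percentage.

40.0966%

By spousal attribution (R2), Lior Osei is treated as also owning Ha-eun Baptiste's interest in Oakhollow Shipping BV, giving 60% + 13% = 73%.
By spousal attribution (R2), Lior Osei is treated as also owning Ha-eun Baptiste's interest in Meridian Holdings Ltd, giving 30% + 57% = 87%.
By spousal attribution (R2), Lior Osei is treated as owning Ha-eun Baptiste's 4% interest in Orion Partners LP.
Chain via Redpoint Services GmbH → Beacon Ventures LLC (R1): 36% × 79% × 18% = 5.1192% of Orion Partners LP.
Chain via Oakhollow Shipping BV → Copperline Group plc (R1): 73% × 73% × 42% = 22.3818% of Orion Partners LP.
Chain via Meridian Holdings Ltd → Halcyon Realty LP (R1): 87% × 52% × 19% = 8.5956% of Orion Partners LP.
Direct interest in Orion Partners LP: 4%.
Aggregating (R3): 5.1192% + 22.3818% + 8.5956% + 4% = 40.0966%.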